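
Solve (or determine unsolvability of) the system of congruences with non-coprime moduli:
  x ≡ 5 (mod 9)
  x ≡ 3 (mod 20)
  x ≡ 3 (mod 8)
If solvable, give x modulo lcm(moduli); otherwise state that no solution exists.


Moduli 9, 20, 8 are not pairwise coprime, so CRT works modulo lcm(m_i) when all pairwise compatibility conditions hold.
Pairwise compatibility: gcd(m_i, m_j) must divide a_i - a_j for every pair.
Merge one congruence at a time:
  Start: x ≡ 5 (mod 9).
  Combine with x ≡ 3 (mod 20): gcd(9, 20) = 1; 3 - 5 = -2, which IS divisible by 1, so compatible.
    Write x = 5 + 9·t and substitute into x ≡ 3 (mod 20): 9·t ≡ 3 − 5 = -2 (mod 20).
    Reduce coefficients mod 20: 9·t ≡ 18 (mod 20).
    The inverse of 9 mod 20 is 9 (since 9·9 = 81 = 4·20 + 1), so t ≡ 9·18 = 162 ≡ 2 (mod 20).
    Then x = 5 + 9·2 = 23, valid modulo lcm(9, 20) = 180: x ≡ 23 (mod 180).
  Combine with x ≡ 3 (mod 8): gcd(180, 8) = 4; 3 - 23 = -20, which IS divisible by 4, so compatible.
    Write x = 23 + 180·t and substitute into x ≡ 3 (mod 8): 180·t ≡ 3 − 23 = -20 (mod 8).
    Divide the congruence (and modulus) by g = 4: 45·t ≡ -5 (mod 2).
    Reduce coefficients mod 2: 1·t ≡ 1 (mod 2).
    So t ≡ 1 (mod 2).
    Then x = 23 + 180·1 = 203, valid modulo lcm(180, 8) = 360: x ≡ 203 (mod 360).
Verify: 203 mod 9 = 5, 203 mod 20 = 3, 203 mod 8 = 3.

x ≡ 203 (mod 360).


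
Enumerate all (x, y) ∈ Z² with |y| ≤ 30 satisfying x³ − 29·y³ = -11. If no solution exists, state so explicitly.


The equation is x³ - 29y³ = -11. For fixed y, x³ = 29·y³ − 11, so a solution requires the RHS to be a perfect cube.
Strategy: iterate y from -30 to 30, compute RHS = 29·y³ − 11, and check whether it is a (positive or negative) perfect cube.
Check small values of y:
  y = 0: RHS = -11 is not a perfect cube.
  y = 1: RHS = 18 is not a perfect cube.
  y = -1: RHS = -40 is not a perfect cube.
  y = 2: RHS = 221 is not a perfect cube.
  y = -2: RHS = -243 is not a perfect cube.
  y = 3: RHS = 772 is not a perfect cube.
  y = -3: RHS = -794 is not a perfect cube.
Continuing the search up to |y| = 30 finds no solutions either.
No (x, y) in the scanned range satisfies the equation.

No integer solutions with |y| ≤ 30.


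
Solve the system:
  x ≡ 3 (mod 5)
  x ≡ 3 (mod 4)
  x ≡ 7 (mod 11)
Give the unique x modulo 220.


Moduli 5, 4, 11 are pairwise coprime; by CRT there is a unique solution modulo M = 5 · 4 · 11 = 220.
Solve pairwise, accumulating the modulus:
  Start with x ≡ 3 (mod 5).
  Combine with x ≡ 3 (mod 4): since gcd(5, 4) = 1, we get a unique residue mod 20.
    Write x = 3 + 5·t and substitute into x ≡ 3 (mod 4): 5·t ≡ 3 − 3 = 0 (mod 4).
    Reduce coefficients mod 4: 1·t ≡ 0 (mod 4).
    So t ≡ 0 (mod 4).
    Then x = 3 + 5·0 = 3, valid modulo lcm(5, 4) = 20: x ≡ 3 (mod 20).
  Combine with x ≡ 7 (mod 11): since gcd(20, 11) = 1, we get a unique residue mod 220.
    Write x = 3 + 20·t and substitute into x ≡ 7 (mod 11): 20·t ≡ 7 − 3 = 4 (mod 11).
    Reduce coefficients mod 11: 9·t ≡ 4 (mod 11).
    The inverse of 9 mod 11 is 5 (since 9·5 = 45 = 4·11 + 1), so t ≡ 5·4 = 20 ≡ 9 (mod 11).
    Then x = 3 + 20·9 = 183, valid modulo lcm(20, 11) = 220: x ≡ 183 (mod 220).
Verify: 183 mod 5 = 3 ✓, 183 mod 4 = 3 ✓, 183 mod 11 = 7 ✓.

x ≡ 183 (mod 220).


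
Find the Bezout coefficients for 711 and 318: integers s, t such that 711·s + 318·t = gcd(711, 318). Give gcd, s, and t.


Euclidean algorithm on (711, 318) — divide until remainder is 0:
  711 = 2 · 318 + 75
  318 = 4 · 75 + 18
  75 = 4 · 18 + 3
  18 = 6 · 3 + 0
gcd(711, 318) = 3.
Track Bezout coefficients alongside the remainders: start with r₀ = 711 = a·1 + b·0 (s = 1, t = 0) and r₁ = 318 = a·0 + b·1 (s = 0, t = 1); each new remainder r_{k+1} = r_{k-1} − q_k·r_k inherits s_{k+1} = s_{k-1} − q_k·s_k, t_{k+1} = t_{k-1} − q_k·t_k, so r_k = a·s_k + b·t_k at every step:
  q = 2: r = 75, s = 1 − 2·0 = 1, t = 0 − 2·1 = -2  (check: 711·1 + 318·(-2) = 75)
  q = 4: r = 18, s = 0 − 4·1 = -4, t = 1 − 4·(-2) = 9  (check: 711·(-4) + 318·9 = 18)
  q = 4: r = 3, s = 1 − 4·(-4) = 17, t = -2 − 4·9 = -38  (check: 711·17 + 318·(-38) = 3)
The row with r = 3 (the gcd) gives the Bezout coefficients s = 17, t = -38.
Result: 711 · (17) + 318 · (-38) = 3.

gcd(711, 318) = 3; s = 17, t = -38 (check: 711·17 + 318·(-38) = 3).


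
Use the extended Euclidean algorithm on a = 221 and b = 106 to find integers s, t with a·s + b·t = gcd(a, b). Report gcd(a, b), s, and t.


Euclidean algorithm on (221, 106) — divide until remainder is 0:
  221 = 2 · 106 + 9
  106 = 11 · 9 + 7
  9 = 1 · 7 + 2
  7 = 3 · 2 + 1
  2 = 2 · 1 + 0
gcd(221, 106) = 1.
Track Bezout coefficients alongside the remainders: start with r₀ = 221 = a·1 + b·0 (s = 1, t = 0) and r₁ = 106 = a·0 + b·1 (s = 0, t = 1); each new remainder r_{k+1} = r_{k-1} − q_k·r_k inherits s_{k+1} = s_{k-1} − q_k·s_k, t_{k+1} = t_{k-1} − q_k·t_k, so r_k = a·s_k + b·t_k at every step:
  q = 2: r = 9, s = 1 − 2·0 = 1, t = 0 − 2·1 = -2  (check: 221·1 + 106·(-2) = 9)
  q = 11: r = 7, s = 0 − 11·1 = -11, t = 1 − 11·(-2) = 23  (check: 221·(-11) + 106·23 = 7)
  q = 1: r = 2, s = 1 − 1·(-11) = 12, t = -2 − 1·23 = -25  (check: 221·12 + 106·(-25) = 2)
  q = 3: r = 1, s = -11 − 3·12 = -47, t = 23 − 3·(-25) = 98  (check: 221·(-47) + 106·98 = 1)
The row with r = 1 (the gcd) gives the Bezout coefficients s = -47, t = 98.
Result: 221 · (-47) + 106 · (98) = 1.

gcd(221, 106) = 1; s = -47, t = 98 (check: 221·(-47) + 106·98 = 1).


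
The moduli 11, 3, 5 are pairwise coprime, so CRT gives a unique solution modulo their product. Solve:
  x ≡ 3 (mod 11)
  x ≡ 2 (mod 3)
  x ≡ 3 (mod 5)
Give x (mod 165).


Moduli 11, 3, 5 are pairwise coprime; by CRT there is a unique solution modulo M = 11 · 3 · 5 = 165.
Solve pairwise, accumulating the modulus:
  Start with x ≡ 3 (mod 11).
  Combine with x ≡ 2 (mod 3): since gcd(11, 3) = 1, we get a unique residue mod 33.
    Write x = 3 + 11·t and substitute into x ≡ 2 (mod 3): 11·t ≡ 2 − 3 = -1 (mod 3).
    Reduce coefficients mod 3: 2·t ≡ 2 (mod 3).
    The inverse of 2 mod 3 is 2 (since 2·2 = 4 = 1·3 + 1), so t ≡ 2·2 = 4 ≡ 1 (mod 3).
    Then x = 3 + 11·1 = 14, valid modulo lcm(11, 3) = 33: x ≡ 14 (mod 33).
  Combine with x ≡ 3 (mod 5): since gcd(33, 5) = 1, we get a unique residue mod 165.
    Write x = 14 + 33·t and substitute into x ≡ 3 (mod 5): 33·t ≡ 3 − 14 = -11 (mod 5).
    Reduce coefficients mod 5: 3·t ≡ 4 (mod 5).
    The inverse of 3 mod 5 is 2 (since 3·2 = 6 = 1·5 + 1), so t ≡ 2·4 = 8 ≡ 3 (mod 5).
    Then x = 14 + 33·3 = 113, valid modulo lcm(33, 5) = 165: x ≡ 113 (mod 165).
Verify: 113 mod 11 = 3 ✓, 113 mod 3 = 2 ✓, 113 mod 5 = 3 ✓.

x ≡ 113 (mod 165).


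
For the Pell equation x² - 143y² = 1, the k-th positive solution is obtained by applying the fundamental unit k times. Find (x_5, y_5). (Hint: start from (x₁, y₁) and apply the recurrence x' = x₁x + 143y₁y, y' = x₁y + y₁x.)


Step 1: Find the fundamental solution (x₁, y₁) of x² - 143y² = 1.
  Expand √143 as a continued fraction. a₀ = ⌊√143⌋ = 11; iterate m_{k+1} = d_k·a_k − m_k, d_{k+1} = (143 − m_{k+1}²)/d_k, a_{k+1} = ⌊(a₀ + m_{k+1})/d_{k+1}⌋ (starting m₀ = 0, d₀ = 1), with convergents p_k = a_k·p_{k-1} + p_{k-2}, q_k = a_k·q_{k-1} + q_{k-2} (p₋₁ = 1, q₋₁ = 0):
  k = 0: a₀ = 11; p₀/q₀ = 11/1; p₀² − 143·q₀² = 121 − 143 = -22.
  k = 1: m = 11, d = 22, a = ⌊(11 + 11)/22⌋ = 1; p/q = (1·11 + 1)/(1·1 + 0) = 12/1; p² − 143·q² = 144 − 143 = 1.
  The first convergent with p² − 143·q² = 1 gives the fundamental solution (x₁, y₁) = (12, 1).
Step 2: Apply the recurrence (x_{n+1}, y_{n+1}) = (x₁x_n + 143y₁y_n, x₁y_n + y₁x_n) repeatedly.
  From (x_1, y_1) = (12, 1): x_2 = 12·12 + 143·1·1 = 287; y_2 = 12·1 + 1·12 = 24.
  From (x_2, y_2) = (287, 24): x_3 = 12·287 + 143·1·24 = 6876; y_3 = 12·24 + 1·287 = 575.
  From (x_3, y_3) = (6876, 575): x_4 = 12·6876 + 143·1·575 = 164737; y_4 = 12·575 + 1·6876 = 13776.
  From (x_4, y_4) = (164737, 13776): x_5 = 12·164737 + 143·1·13776 = 3946812; y_5 = 12·13776 + 1·164737 = 330049.
Step 3: Verify x_5² - 143·y_5² = 15577324963344 - 15577324963343 = 1 (should be 1). ✓

(x_1, y_1) = (12, 1); (x_5, y_5) = (3946812, 330049).


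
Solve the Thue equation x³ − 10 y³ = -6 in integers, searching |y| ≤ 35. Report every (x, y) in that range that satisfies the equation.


The equation is x³ - 10y³ = -6. For fixed y, x³ = 10·y³ − 6, so a solution requires the RHS to be a perfect cube.
Strategy: iterate y from -35 to 35, compute RHS = 10·y³ − 6, and check whether it is a (positive or negative) perfect cube.
Check small values of y:
  y = 0: RHS = -6 is not a perfect cube.
  y = 1: RHS = 4 is not a perfect cube.
  y = -1: RHS = -16 is not a perfect cube.
  y = 2: RHS = 74 is not a perfect cube.
  y = -2: RHS = -86 is not a perfect cube.
  y = 3: RHS = 264 is not a perfect cube.
  y = -3: RHS = -276 is not a perfect cube.
Continuing the search up to |y| = 35 finds no solutions either.
No (x, y) in the scanned range satisfies the equation.

No integer solutions with |y| ≤ 35.


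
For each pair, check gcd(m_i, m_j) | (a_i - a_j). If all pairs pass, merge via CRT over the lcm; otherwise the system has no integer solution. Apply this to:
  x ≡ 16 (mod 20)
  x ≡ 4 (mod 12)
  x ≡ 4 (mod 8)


Moduli 20, 12, 8 are not pairwise coprime, so CRT works modulo lcm(m_i) when all pairwise compatibility conditions hold.
Pairwise compatibility: gcd(m_i, m_j) must divide a_i - a_j for every pair.
Merge one congruence at a time:
  Start: x ≡ 16 (mod 20).
  Combine with x ≡ 4 (mod 12): gcd(20, 12) = 4; 4 - 16 = -12, which IS divisible by 4, so compatible.
    Write x = 16 + 20·t and substitute into x ≡ 4 (mod 12): 20·t ≡ 4 − 16 = -12 (mod 12).
    Divide the congruence (and modulus) by g = 4: 5·t ≡ -3 (mod 3).
    Reduce coefficients mod 3: 2·t ≡ 0 (mod 3).
    The inverse of 2 mod 3 is 2 (since 2·2 = 4 = 1·3 + 1), so t ≡ 2·0 = 0 ≡ 0 (mod 3).
    Then x = 16 + 20·0 = 16, valid modulo lcm(20, 12) = 60: x ≡ 16 (mod 60).
  Combine with x ≡ 4 (mod 8): gcd(60, 8) = 4; 4 - 16 = -12, which IS divisible by 4, so compatible.
    Write x = 16 + 60·t and substitute into x ≡ 4 (mod 8): 60·t ≡ 4 − 16 = -12 (mod 8).
    Divide the congruence (and modulus) by g = 4: 15·t ≡ -3 (mod 2).
    Reduce coefficients mod 2: 1·t ≡ 1 (mod 2).
    So t ≡ 1 (mod 2).
    Then x = 16 + 60·1 = 76, valid modulo lcm(60, 8) = 120: x ≡ 76 (mod 120).
Verify: 76 mod 20 = 16, 76 mod 12 = 4, 76 mod 8 = 4.

x ≡ 76 (mod 120).


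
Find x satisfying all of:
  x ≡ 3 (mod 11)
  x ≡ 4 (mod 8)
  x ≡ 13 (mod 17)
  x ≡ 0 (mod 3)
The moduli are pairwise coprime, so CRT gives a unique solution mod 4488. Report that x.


Product of moduli M = 11 · 8 · 17 · 3 = 4488.
Merge one congruence at a time:
  Start: x ≡ 3 (mod 11).
  Combine with x ≡ 4 (mod 8); new modulus lcm = 88.
    Write x = 3 + 11·t and substitute into x ≡ 4 (mod 8): 11·t ≡ 4 − 3 = 1 (mod 8).
    Reduce coefficients mod 8: 3·t ≡ 1 (mod 8).
    The inverse of 3 mod 8 is 3 (since 3·3 = 9 = 1·8 + 1), so t ≡ 3·1 = 3 ≡ 3 (mod 8).
    Then x = 3 + 11·3 = 36, valid modulo lcm(11, 8) = 88: x ≡ 36 (mod 88).
  Combine with x ≡ 13 (mod 17); new modulus lcm = 1496.
    Write x = 36 + 88·t and substitute into x ≡ 13 (mod 17): 88·t ≡ 13 − 36 = -23 (mod 17).
    Reduce coefficients mod 17: 3·t ≡ 11 (mod 17).
    The inverse of 3 mod 17 is 6 (since 3·6 = 18 = 1·17 + 1), so t ≡ 6·11 = 66 ≡ 15 (mod 17).
    Then x = 36 + 88·15 = 1356, valid modulo lcm(88, 17) = 1496: x ≡ 1356 (mod 1496).
  Combine with x ≡ 0 (mod 3); new modulus lcm = 4488.
    Write x = 1356 + 1496·t and substitute into x ≡ 0 (mod 3): 1496·t ≡ 0 − 1356 = -1356 (mod 3).
    Reduce coefficients mod 3: 2·t ≡ 0 (mod 3).
    The inverse of 2 mod 3 is 2 (since 2·2 = 4 = 1·3 + 1), so t ≡ 2·0 = 0 ≡ 0 (mod 3).
    Then x = 1356 + 1496·0 = 1356, valid modulo lcm(1496, 3) = 4488: x ≡ 1356 (mod 4488).
Verify against each original: 1356 mod 11 = 3, 1356 mod 8 = 4, 1356 mod 17 = 13, 1356 mod 3 = 0.

x ≡ 1356 (mod 4488).


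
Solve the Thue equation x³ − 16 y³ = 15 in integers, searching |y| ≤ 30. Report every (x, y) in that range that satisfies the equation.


The equation is x³ - 16y³ = 15. For fixed y, x³ = 16·y³ + 15, so a solution requires the RHS to be a perfect cube.
Strategy: iterate y from -30 to 30, compute RHS = 16·y³ + 15, and check whether it is a (positive or negative) perfect cube.
Check small values of y:
  y = 0: RHS = 15 is not a perfect cube.
  y = 1: RHS = 31 is not a perfect cube.
  y = -1: RHS = -1 = (-1)³ ⇒ x = -1 works.
  y = 2: RHS = 143 is not a perfect cube.
  y = -2: RHS = -113 is not a perfect cube.
  y = 3: RHS = 447 is not a perfect cube.
  y = -3: RHS = -417 is not a perfect cube.
Continuing the search up to |y| = 30 finds no further solutions beyond those listed.
Collected solutions: (-1, -1).

Solutions (with |y| ≤ 30): (-1, -1).


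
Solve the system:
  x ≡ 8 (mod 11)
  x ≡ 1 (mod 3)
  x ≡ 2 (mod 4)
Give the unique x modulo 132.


Moduli 11, 3, 4 are pairwise coprime; by CRT there is a unique solution modulo M = 11 · 3 · 4 = 132.
Solve pairwise, accumulating the modulus:
  Start with x ≡ 8 (mod 11).
  Combine with x ≡ 1 (mod 3): since gcd(11, 3) = 1, we get a unique residue mod 33.
    Write x = 8 + 11·t and substitute into x ≡ 1 (mod 3): 11·t ≡ 1 − 8 = -7 (mod 3).
    Reduce coefficients mod 3: 2·t ≡ 2 (mod 3).
    The inverse of 2 mod 3 is 2 (since 2·2 = 4 = 1·3 + 1), so t ≡ 2·2 = 4 ≡ 1 (mod 3).
    Then x = 8 + 11·1 = 19, valid modulo lcm(11, 3) = 33: x ≡ 19 (mod 33).
  Combine with x ≡ 2 (mod 4): since gcd(33, 4) = 1, we get a unique residue mod 132.
    Write x = 19 + 33·t and substitute into x ≡ 2 (mod 4): 33·t ≡ 2 − 19 = -17 (mod 4).
    Reduce coefficients mod 4: 1·t ≡ 3 (mod 4).
    So t ≡ 3 (mod 4).
    Then x = 19 + 33·3 = 118, valid modulo lcm(33, 4) = 132: x ≡ 118 (mod 132).
Verify: 118 mod 11 = 8 ✓, 118 mod 3 = 1 ✓, 118 mod 4 = 2 ✓.

x ≡ 118 (mod 132).


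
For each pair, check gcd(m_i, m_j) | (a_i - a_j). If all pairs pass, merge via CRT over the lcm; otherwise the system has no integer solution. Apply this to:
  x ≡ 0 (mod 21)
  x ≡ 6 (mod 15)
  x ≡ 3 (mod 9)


Moduli 21, 15, 9 are not pairwise coprime, so CRT works modulo lcm(m_i) when all pairwise compatibility conditions hold.
Pairwise compatibility: gcd(m_i, m_j) must divide a_i - a_j for every pair.
Merge one congruence at a time:
  Start: x ≡ 0 (mod 21).
  Combine with x ≡ 6 (mod 15): gcd(21, 15) = 3; 6 - 0 = 6, which IS divisible by 3, so compatible.
    Write x = 0 + 21·t and substitute into x ≡ 6 (mod 15): 21·t ≡ 6 − 0 = 6 (mod 15).
    Divide the congruence (and modulus) by g = 3: 7·t ≡ 2 (mod 5).
    Reduce coefficients mod 5: 2·t ≡ 2 (mod 5).
    The inverse of 2 mod 5 is 3 (since 2·3 = 6 = 1·5 + 1), so t ≡ 3·2 = 6 ≡ 1 (mod 5).
    Then x = 0 + 21·1 = 21, valid modulo lcm(21, 15) = 105: x ≡ 21 (mod 105).
  Combine with x ≡ 3 (mod 9): gcd(105, 9) = 3; 3 - 21 = -18, which IS divisible by 3, so compatible.
    Write x = 21 + 105·t and substitute into x ≡ 3 (mod 9): 105·t ≡ 3 − 21 = -18 (mod 9).
    Divide the congruence (and modulus) by g = 3: 35·t ≡ -6 (mod 3).
    Reduce coefficients mod 3: 2·t ≡ 0 (mod 3).
    The inverse of 2 mod 3 is 2 (since 2·2 = 4 = 1·3 + 1), so t ≡ 2·0 = 0 ≡ 0 (mod 3).
    Then x = 21 + 105·0 = 21, valid modulo lcm(105, 9) = 315: x ≡ 21 (mod 315).
Verify: 21 mod 21 = 0, 21 mod 15 = 6, 21 mod 9 = 3.

x ≡ 21 (mod 315).


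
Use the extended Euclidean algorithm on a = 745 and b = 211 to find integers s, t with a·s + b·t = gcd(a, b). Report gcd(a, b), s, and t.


Euclidean algorithm on (745, 211) — divide until remainder is 0:
  745 = 3 · 211 + 112
  211 = 1 · 112 + 99
  112 = 1 · 99 + 13
  99 = 7 · 13 + 8
  13 = 1 · 8 + 5
  8 = 1 · 5 + 3
  5 = 1 · 3 + 2
  3 = 1 · 2 + 1
  2 = 2 · 1 + 0
gcd(745, 211) = 1.
Track Bezout coefficients alongside the remainders: start with r₀ = 745 = a·1 + b·0 (s = 1, t = 0) and r₁ = 211 = a·0 + b·1 (s = 0, t = 1); each new remainder r_{k+1} = r_{k-1} − q_k·r_k inherits s_{k+1} = s_{k-1} − q_k·s_k, t_{k+1} = t_{k-1} − q_k·t_k, so r_k = a·s_k + b·t_k at every step:
  q = 3: r = 112, s = 1 − 3·0 = 1, t = 0 − 3·1 = -3  (check: 745·1 + 211·(-3) = 112)
  q = 1: r = 99, s = 0 − 1·1 = -1, t = 1 − 1·(-3) = 4  (check: 745·(-1) + 211·4 = 99)
  q = 1: r = 13, s = 1 − 1·(-1) = 2, t = -3 − 1·4 = -7  (check: 745·2 + 211·(-7) = 13)
  q = 7: r = 8, s = -1 − 7·2 = -15, t = 4 − 7·(-7) = 53  (check: 745·(-15) + 211·53 = 8)
  q = 1: r = 5, s = 2 − 1·(-15) = 17, t = -7 − 1·53 = -60  (check: 745·17 + 211·(-60) = 5)
  q = 1: r = 3, s = -15 − 1·17 = -32, t = 53 − 1·(-60) = 113  (check: 745·(-32) + 211·113 = 3)
  q = 1: r = 2, s = 17 − 1·(-32) = 49, t = -60 − 1·113 = -173  (check: 745·49 + 211·(-173) = 2)
  q = 1: r = 1, s = -32 − 1·49 = -81, t = 113 − 1·(-173) = 286  (check: 745·(-81) + 211·286 = 1)
The row with r = 1 (the gcd) gives the Bezout coefficients s = -81, t = 286.
Result: 745 · (-81) + 211 · (286) = 1.

gcd(745, 211) = 1; s = -81, t = 286 (check: 745·(-81) + 211·286 = 1).


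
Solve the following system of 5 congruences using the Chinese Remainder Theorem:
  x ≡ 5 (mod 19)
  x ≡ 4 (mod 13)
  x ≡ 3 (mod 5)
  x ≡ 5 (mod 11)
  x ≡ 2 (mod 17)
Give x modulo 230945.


Product of moduli M = 19 · 13 · 5 · 11 · 17 = 230945.
Merge one congruence at a time:
  Start: x ≡ 5 (mod 19).
  Combine with x ≡ 4 (mod 13); new modulus lcm = 247.
    Write x = 5 + 19·t and substitute into x ≡ 4 (mod 13): 19·t ≡ 4 − 5 = -1 (mod 13).
    Reduce coefficients mod 13: 6·t ≡ 12 (mod 13).
    The inverse of 6 mod 13 is 11 (since 6·11 = 66 = 5·13 + 1), so t ≡ 11·12 = 132 ≡ 2 (mod 13).
    Then x = 5 + 19·2 = 43, valid modulo lcm(19, 13) = 247: x ≡ 43 (mod 247).
  Combine with x ≡ 3 (mod 5); new modulus lcm = 1235.
    Write x = 43 + 247·t and substitute into x ≡ 3 (mod 5): 247·t ≡ 3 − 43 = -40 (mod 5).
    Reduce coefficients mod 5: 2·t ≡ 0 (mod 5).
    The inverse of 2 mod 5 is 3 (since 2·3 = 6 = 1·5 + 1), so t ≡ 3·0 = 0 ≡ 0 (mod 5).
    Then x = 43 + 247·0 = 43, valid modulo lcm(247, 5) = 1235: x ≡ 43 (mod 1235).
  Combine with x ≡ 5 (mod 11); new modulus lcm = 13585.
    Write x = 43 + 1235·t and substitute into x ≡ 5 (mod 11): 1235·t ≡ 5 − 43 = -38 (mod 11).
    Reduce coefficients mod 11: 3·t ≡ 6 (mod 11).
    The inverse of 3 mod 11 is 4 (since 3·4 = 12 = 1·11 + 1), so t ≡ 4·6 = 24 ≡ 2 (mod 11).
    Then x = 43 + 1235·2 = 2513, valid modulo lcm(1235, 11) = 13585: x ≡ 2513 (mod 13585).
  Combine with x ≡ 2 (mod 17); new modulus lcm = 230945.
    Write x = 2513 + 13585·t and substitute into x ≡ 2 (mod 17): 13585·t ≡ 2 − 2513 = -2511 (mod 17).
    Reduce coefficients mod 17: 2·t ≡ 5 (mod 17).
    The inverse of 2 mod 17 is 9 (since 2·9 = 18 = 1·17 + 1), so t ≡ 9·5 = 45 ≡ 11 (mod 17).
    Then x = 2513 + 13585·11 = 151948, valid modulo lcm(13585, 17) = 230945: x ≡ 151948 (mod 230945).
Verify against each original: 151948 mod 19 = 5, 151948 mod 13 = 4, 151948 mod 5 = 3, 151948 mod 11 = 5, 151948 mod 17 = 2.

x ≡ 151948 (mod 230945).


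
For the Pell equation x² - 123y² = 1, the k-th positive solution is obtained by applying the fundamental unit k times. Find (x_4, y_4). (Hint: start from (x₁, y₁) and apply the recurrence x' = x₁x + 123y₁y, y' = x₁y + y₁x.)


Step 1: Find the fundamental solution (x₁, y₁) of x² - 123y² = 1.
  Expand √123 as a continued fraction. a₀ = ⌊√123⌋ = 11; iterate m_{k+1} = d_k·a_k − m_k, d_{k+1} = (123 − m_{k+1}²)/d_k, a_{k+1} = ⌊(a₀ + m_{k+1})/d_{k+1}⌋ (starting m₀ = 0, d₀ = 1), with convergents p_k = a_k·p_{k-1} + p_{k-2}, q_k = a_k·q_{k-1} + q_{k-2} (p₋₁ = 1, q₋₁ = 0):
  k = 0: a₀ = 11; p₀/q₀ = 11/1; p₀² − 123·q₀² = 121 − 123 = -2.
  k = 1: m = 11, d = 2, a = ⌊(11 + 11)/2⌋ = 11; p/q = (11·11 + 1)/(11·1 + 0) = 122/11; p² − 123·q² = 14884 − 14883 = 1.
  The first convergent with p² − 123·q² = 1 gives the fundamental solution (x₁, y₁) = (122, 11).
Step 2: Apply the recurrence (x_{n+1}, y_{n+1}) = (x₁x_n + 123y₁y_n, x₁y_n + y₁x_n) repeatedly.
  From (x_1, y_1) = (122, 11): x_2 = 122·122 + 123·11·11 = 29767; y_2 = 122·11 + 11·122 = 2684.
  From (x_2, y_2) = (29767, 2684): x_3 = 122·29767 + 123·11·2684 = 7263026; y_3 = 122·2684 + 11·29767 = 654885.
  From (x_3, y_3) = (7263026, 654885): x_4 = 122·7263026 + 123·11·654885 = 1772148577; y_4 = 122·654885 + 11·7263026 = 159789256.
Step 3: Verify x_4² - 123·y_4² = 3140510578963124929 - 3140510578963124928 = 1 (should be 1). ✓

(x_1, y_1) = (122, 11); (x_4, y_4) = (1772148577, 159789256).


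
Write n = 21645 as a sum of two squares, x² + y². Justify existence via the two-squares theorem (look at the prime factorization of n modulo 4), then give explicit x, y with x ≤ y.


Step 1: Factor n = 21645 = 3^2 · 5 · 13 · 37.
Step 2: Check the mod-4 condition on each prime factor: 3 ≡ 3 (mod 4), exponent 2 (must be even); 5 ≡ 1 (mod 4), exponent 1; 13 ≡ 1 (mod 4), exponent 1; 37 ≡ 1 (mod 4), exponent 1.
All primes ≡ 3 (mod 4) appear to even exponent (or don't appear), so by the two-squares theorem n IS expressible as a sum of two squares.
Step 3: Build a representation. Group n = k² · m with k = 3 and m = 5 · 13 · 37 = 2405 (a product of primes ≡ 1 (mod 4)); a representation of m scales to one of n via (k·x)² + (k·y)² = k²(x² + y²). Each prime p ≡ 1 (mod 4) is itself a sum of two squares; find a² by testing p − a² for a perfect square:
  5: 5 − 1² = 4 = 2² ⇒ 5 = 1² + 2².
  13: 13 − 1² = 12, 13 − 2² = 9 = 3² ⇒ 13 = 2² + 3².
  37: 37 − 1² = 36 = 6² ⇒ 37 = 1² + 6².
  Combine using the Brahmagupta–Fibonacci identity (a² + b²)(c² + d²) = (ac − bd)² + (ad + bc)² = (ac + bd)² + (ad − bc)²:
  5 · 13 = 65: from (1² + 2²)(2² + 3²), take (1·2 − 2·3, 1·3 + 2·2) = (2 − 6, 3 + 4) = (-4, 7); dropping signs (only squares matter) gives (4, 7); check 4² + 7² = 16 + 49 = 65 ✓.
  65 · 37 = 2405: from (4² + 7²)(1² + 6²), take (4·1 − 7·6, 4·6 + 7·1) = (4 − 42, 24 + 7) = (-38, 31); dropping signs (only squares matter) gives (38, 31); check 38² + 31² = 1444 + 961 = 2405 ✓.
  Scale by k = 3: (3·38, 3·31) = (114, 93).
Step 4: Order so x ≤ y and verify: 93² + 114² = 8649 + 12996 = 21645 = n. ✓

n = 21645 = 93² + 114² (one valid representation with x ≤ y).


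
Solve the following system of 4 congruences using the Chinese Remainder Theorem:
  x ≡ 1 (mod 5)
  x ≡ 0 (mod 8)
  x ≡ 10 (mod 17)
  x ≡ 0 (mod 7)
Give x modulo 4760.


Product of moduli M = 5 · 8 · 17 · 7 = 4760.
Merge one congruence at a time:
  Start: x ≡ 1 (mod 5).
  Combine with x ≡ 0 (mod 8); new modulus lcm = 40.
    Write x = 1 + 5·t and substitute into x ≡ 0 (mod 8): 5·t ≡ 0 − 1 = -1 (mod 8).
    Reduce coefficients mod 8: 5·t ≡ 7 (mod 8).
    The inverse of 5 mod 8 is 5 (since 5·5 = 25 = 3·8 + 1), so t ≡ 5·7 = 35 ≡ 3 (mod 8).
    Then x = 1 + 5·3 = 16, valid modulo lcm(5, 8) = 40: x ≡ 16 (mod 40).
  Combine with x ≡ 10 (mod 17); new modulus lcm = 680.
    Write x = 16 + 40·t and substitute into x ≡ 10 (mod 17): 40·t ≡ 10 − 16 = -6 (mod 17).
    Reduce coefficients mod 17: 6·t ≡ 11 (mod 17).
    The inverse of 6 mod 17 is 3 (since 6·3 = 18 = 1·17 + 1), so t ≡ 3·11 = 33 ≡ 16 (mod 17).
    Then x = 16 + 40·16 = 656, valid modulo lcm(40, 17) = 680: x ≡ 656 (mod 680).
  Combine with x ≡ 0 (mod 7); new modulus lcm = 4760.
    Write x = 656 + 680·t and substitute into x ≡ 0 (mod 7): 680·t ≡ 0 − 656 = -656 (mod 7).
    Reduce coefficients mod 7: 1·t ≡ 2 (mod 7).
    So t ≡ 2 (mod 7).
    Then x = 656 + 680·2 = 2016, valid modulo lcm(680, 7) = 4760: x ≡ 2016 (mod 4760).
Verify against each original: 2016 mod 5 = 1, 2016 mod 8 = 0, 2016 mod 17 = 10, 2016 mod 7 = 0.

x ≡ 2016 (mod 4760).


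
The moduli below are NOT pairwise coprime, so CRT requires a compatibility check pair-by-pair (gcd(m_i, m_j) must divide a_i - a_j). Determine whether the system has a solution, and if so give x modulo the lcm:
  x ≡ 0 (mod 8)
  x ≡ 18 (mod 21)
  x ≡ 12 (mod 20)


Moduli 8, 21, 20 are not pairwise coprime, so CRT works modulo lcm(m_i) when all pairwise compatibility conditions hold.
Pairwise compatibility: gcd(m_i, m_j) must divide a_i - a_j for every pair.
Merge one congruence at a time:
  Start: x ≡ 0 (mod 8).
  Combine with x ≡ 18 (mod 21): gcd(8, 21) = 1; 18 - 0 = 18, which IS divisible by 1, so compatible.
    Write x = 0 + 8·t and substitute into x ≡ 18 (mod 21): 8·t ≡ 18 − 0 = 18 (mod 21).
    The inverse of 8 mod 21 is 8 (since 8·8 = 64 = 3·21 + 1), so t ≡ 8·18 = 144 ≡ 18 (mod 21).
    Then x = 0 + 8·18 = 144, valid modulo lcm(8, 21) = 168: x ≡ 144 (mod 168).
  Combine with x ≡ 12 (mod 20): gcd(168, 20) = 4; 12 - 144 = -132, which IS divisible by 4, so compatible.
    Write x = 144 + 168·t and substitute into x ≡ 12 (mod 20): 168·t ≡ 12 − 144 = -132 (mod 20).
    Divide the congruence (and modulus) by g = 4: 42·t ≡ -33 (mod 5).
    Reduce coefficients mod 5: 2·t ≡ 2 (mod 5).
    The inverse of 2 mod 5 is 3 (since 2·3 = 6 = 1·5 + 1), so t ≡ 3·2 = 6 ≡ 1 (mod 5).
    Then x = 144 + 168·1 = 312, valid modulo lcm(168, 20) = 840: x ≡ 312 (mod 840).
Verify: 312 mod 8 = 0, 312 mod 21 = 18, 312 mod 20 = 12.

x ≡ 312 (mod 840).


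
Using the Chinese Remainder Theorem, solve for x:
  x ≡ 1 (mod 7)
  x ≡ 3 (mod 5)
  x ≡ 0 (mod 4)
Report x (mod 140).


Moduli 7, 5, 4 are pairwise coprime; by CRT there is a unique solution modulo M = 7 · 5 · 4 = 140.
Solve pairwise, accumulating the modulus:
  Start with x ≡ 1 (mod 7).
  Combine with x ≡ 3 (mod 5): since gcd(7, 5) = 1, we get a unique residue mod 35.
    Write x = 1 + 7·t and substitute into x ≡ 3 (mod 5): 7·t ≡ 3 − 1 = 2 (mod 5).
    Reduce coefficients mod 5: 2·t ≡ 2 (mod 5).
    The inverse of 2 mod 5 is 3 (since 2·3 = 6 = 1·5 + 1), so t ≡ 3·2 = 6 ≡ 1 (mod 5).
    Then x = 1 + 7·1 = 8, valid modulo lcm(7, 5) = 35: x ≡ 8 (mod 35).
  Combine with x ≡ 0 (mod 4): since gcd(35, 4) = 1, we get a unique residue mod 140.
    Write x = 8 + 35·t and substitute into x ≡ 0 (mod 4): 35·t ≡ 0 − 8 = -8 (mod 4).
    Reduce coefficients mod 4: 3·t ≡ 0 (mod 4).
    The inverse of 3 mod 4 is 3 (since 3·3 = 9 = 2·4 + 1), so t ≡ 3·0 = 0 ≡ 0 (mod 4).
    Then x = 8 + 35·0 = 8, valid modulo lcm(35, 4) = 140: x ≡ 8 (mod 140).
Verify: 8 mod 7 = 1 ✓, 8 mod 5 = 3 ✓, 8 mod 4 = 0 ✓.

x ≡ 8 (mod 140).


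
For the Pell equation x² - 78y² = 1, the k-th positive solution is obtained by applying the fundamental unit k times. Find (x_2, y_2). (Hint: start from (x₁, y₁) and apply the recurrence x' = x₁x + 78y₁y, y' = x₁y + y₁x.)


Step 1: Find the fundamental solution (x₁, y₁) of x² - 78y² = 1.
  Expand √78 as a continued fraction. a₀ = ⌊√78⌋ = 8; iterate m_{k+1} = d_k·a_k − m_k, d_{k+1} = (78 − m_{k+1}²)/d_k, a_{k+1} = ⌊(a₀ + m_{k+1})/d_{k+1}⌋ (starting m₀ = 0, d₀ = 1), with convergents p_k = a_k·p_{k-1} + p_{k-2}, q_k = a_k·q_{k-1} + q_{k-2} (p₋₁ = 1, q₋₁ = 0):
  k = 0: a₀ = 8; p₀/q₀ = 8/1; p₀² − 78·q₀² = 64 − 78 = -14.
  k = 1: m = 8, d = 14, a = ⌊(8 + 8)/14⌋ = 1; p/q = (1·8 + 1)/(1·1 + 0) = 9/1; p² − 78·q² = 81 − 78 = 3.
  k = 2: m = 6, d = 3, a = ⌊(8 + 6)/3⌋ = 4; p/q = (4·9 + 8)/(4·1 + 1) = 44/5; p² − 78·q² = 1936 − 1950 = -14.
  k = 3: m = 6, d = 14, a = ⌊(8 + 6)/14⌋ = 1; p/q = (1·44 + 9)/(1·5 + 1) = 53/6; p² − 78·q² = 2809 − 2808 = 1.
  The first convergent with p² − 78·q² = 1 gives the fundamental solution (x₁, y₁) = (53, 6).
Step 2: Apply the recurrence (x_{n+1}, y_{n+1}) = (x₁x_n + 78y₁y_n, x₁y_n + y₁x_n) repeatedly.
  From (x_1, y_1) = (53, 6): x_2 = 53·53 + 78·6·6 = 5617; y_2 = 53·6 + 6·53 = 636.
Step 3: Verify x_2² - 78·y_2² = 31550689 - 31550688 = 1 (should be 1). ✓

(x_1, y_1) = (53, 6); (x_2, y_2) = (5617, 636).


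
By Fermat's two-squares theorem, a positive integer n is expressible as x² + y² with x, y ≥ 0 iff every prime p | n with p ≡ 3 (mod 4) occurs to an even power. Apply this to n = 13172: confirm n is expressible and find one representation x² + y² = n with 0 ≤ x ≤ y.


Step 1: Factor n = 13172 = 2^2 · 37 · 89.
Step 2: Check the mod-4 condition on each prime factor: 2 = 2 (special); 37 ≡ 1 (mod 4), exponent 1; 89 ≡ 1 (mod 4), exponent 1.
All primes ≡ 3 (mod 4) appear to even exponent (or don't appear), so by the two-squares theorem n IS expressible as a sum of two squares.
Step 3: Build a representation. Group n = k² · m with k = 2 and m = 37 · 89 = 3293 (a product of primes ≡ 1 (mod 4)); a representation of m scales to one of n via (k·x)² + (k·y)² = k²(x² + y²). Each prime p ≡ 1 (mod 4) is itself a sum of two squares; find a² by testing p − a² for a perfect square:
  37: 37 − 1² = 36 = 6² ⇒ 37 = 1² + 6².
  89: 89 − 1² = 88, 89 − 2² = 85, 89 − 3² = 80, 89 − 4² = 73, 89 − 5² = 64 = 8² ⇒ 89 = 5² + 8².
  Combine using the Brahmagupta–Fibonacci identity (a² + b²)(c² + d²) = (ac − bd)² + (ad + bc)² = (ac + bd)² + (ad − bc)²:
  37 · 89 = 3293: from (1² + 6²)(5² + 8²), take (1·5 − 6·8, 1·8 + 6·5) = (5 − 48, 8 + 30) = (-43, 38); dropping signs (only squares matter) gives (43, 38); check 43² + 38² = 1849 + 1444 = 3293 ✓.
  Scale by k = 2: (2·43, 2·38) = (86, 76).
Step 4: Order so x ≤ y and verify: 76² + 86² = 5776 + 7396 = 13172 = n. ✓

n = 13172 = 76² + 86² (one valid representation with x ≤ y).


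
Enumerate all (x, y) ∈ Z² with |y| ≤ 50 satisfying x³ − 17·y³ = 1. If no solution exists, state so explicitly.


The equation is x³ - 17y³ = 1. For fixed y, x³ = 17·y³ + 1, so a solution requires the RHS to be a perfect cube.
Strategy: iterate y from -50 to 50, compute RHS = 17·y³ + 1, and check whether it is a (positive or negative) perfect cube.
Check small values of y:
  y = 0: RHS = 1 = (1)³ ⇒ x = 1 works.
  y = 1: RHS = 18 is not a perfect cube.
  y = -1: RHS = -16 is not a perfect cube.
  y = 2: RHS = 137 is not a perfect cube.
  y = -2: RHS = -135 is not a perfect cube.
  y = 3: RHS = 460 is not a perfect cube.
  y = -3: RHS = -458 is not a perfect cube.
Continuing, at y = 7: RHS = 5832 = (18)³ ⇒ x = 18 works.
Searching the remaining y in |y| ≤ 50 finds no further solutions.
Collected solutions: (1, 0), (18, 7).

Solutions (with |y| ≤ 50): (1, 0), (18, 7).


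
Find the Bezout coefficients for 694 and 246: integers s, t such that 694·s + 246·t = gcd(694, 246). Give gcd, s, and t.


Euclidean algorithm on (694, 246) — divide until remainder is 0:
  694 = 2 · 246 + 202
  246 = 1 · 202 + 44
  202 = 4 · 44 + 26
  44 = 1 · 26 + 18
  26 = 1 · 18 + 8
  18 = 2 · 8 + 2
  8 = 4 · 2 + 0
gcd(694, 246) = 2.
Track Bezout coefficients alongside the remainders: start with r₀ = 694 = a·1 + b·0 (s = 1, t = 0) and r₁ = 246 = a·0 + b·1 (s = 0, t = 1); each new remainder r_{k+1} = r_{k-1} − q_k·r_k inherits s_{k+1} = s_{k-1} − q_k·s_k, t_{k+1} = t_{k-1} − q_k·t_k, so r_k = a·s_k + b·t_k at every step:
  q = 2: r = 202, s = 1 − 2·0 = 1, t = 0 − 2·1 = -2  (check: 694·1 + 246·(-2) = 202)
  q = 1: r = 44, s = 0 − 1·1 = -1, t = 1 − 1·(-2) = 3  (check: 694·(-1) + 246·3 = 44)
  q = 4: r = 26, s = 1 − 4·(-1) = 5, t = -2 − 4·3 = -14  (check: 694·5 + 246·(-14) = 26)
  q = 1: r = 18, s = -1 − 1·5 = -6, t = 3 − 1·(-14) = 17  (check: 694·(-6) + 246·17 = 18)
  q = 1: r = 8, s = 5 − 1·(-6) = 11, t = -14 − 1·17 = -31  (check: 694·11 + 246·(-31) = 8)
  q = 2: r = 2, s = -6 − 2·11 = -28, t = 17 − 2·(-31) = 79  (check: 694·(-28) + 246·79 = 2)
The row with r = 2 (the gcd) gives the Bezout coefficients s = -28, t = 79.
Result: 694 · (-28) + 246 · (79) = 2.

gcd(694, 246) = 2; s = -28, t = 79 (check: 694·(-28) + 246·79 = 2).


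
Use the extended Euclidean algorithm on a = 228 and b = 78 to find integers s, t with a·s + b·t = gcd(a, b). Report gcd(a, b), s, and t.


Euclidean algorithm on (228, 78) — divide until remainder is 0:
  228 = 2 · 78 + 72
  78 = 1 · 72 + 6
  72 = 12 · 6 + 0
gcd(228, 78) = 6.
Track Bezout coefficients alongside the remainders: start with r₀ = 228 = a·1 + b·0 (s = 1, t = 0) and r₁ = 78 = a·0 + b·1 (s = 0, t = 1); each new remainder r_{k+1} = r_{k-1} − q_k·r_k inherits s_{k+1} = s_{k-1} − q_k·s_k, t_{k+1} = t_{k-1} − q_k·t_k, so r_k = a·s_k + b·t_k at every step:
  q = 2: r = 72, s = 1 − 2·0 = 1, t = 0 − 2·1 = -2  (check: 228·1 + 78·(-2) = 72)
  q = 1: r = 6, s = 0 − 1·1 = -1, t = 1 − 1·(-2) = 3  (check: 228·(-1) + 78·3 = 6)
The row with r = 6 (the gcd) gives the Bezout coefficients s = -1, t = 3.
Result: 228 · (-1) + 78 · (3) = 6.

gcd(228, 78) = 6; s = -1, t = 3 (check: 228·(-1) + 78·3 = 6).


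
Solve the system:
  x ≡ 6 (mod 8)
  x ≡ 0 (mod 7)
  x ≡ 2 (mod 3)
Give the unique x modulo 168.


Moduli 8, 7, 3 are pairwise coprime; by CRT there is a unique solution modulo M = 8 · 7 · 3 = 168.
Solve pairwise, accumulating the modulus:
  Start with x ≡ 6 (mod 8).
  Combine with x ≡ 0 (mod 7): since gcd(8, 7) = 1, we get a unique residue mod 56.
    Write x = 6 + 8·t and substitute into x ≡ 0 (mod 7): 8·t ≡ 0 − 6 = -6 (mod 7).
    Reduce coefficients mod 7: 1·t ≡ 1 (mod 7).
    So t ≡ 1 (mod 7).
    Then x = 6 + 8·1 = 14, valid modulo lcm(8, 7) = 56: x ≡ 14 (mod 56).
  Combine with x ≡ 2 (mod 3): since gcd(56, 3) = 1, we get a unique residue mod 168.
    Write x = 14 + 56·t and substitute into x ≡ 2 (mod 3): 56·t ≡ 2 − 14 = -12 (mod 3).
    Reduce coefficients mod 3: 2·t ≡ 0 (mod 3).
    The inverse of 2 mod 3 is 2 (since 2·2 = 4 = 1·3 + 1), so t ≡ 2·0 = 0 ≡ 0 (mod 3).
    Then x = 14 + 56·0 = 14, valid modulo lcm(56, 3) = 168: x ≡ 14 (mod 168).
Verify: 14 mod 8 = 6 ✓, 14 mod 7 = 0 ✓, 14 mod 3 = 2 ✓.

x ≡ 14 (mod 168).


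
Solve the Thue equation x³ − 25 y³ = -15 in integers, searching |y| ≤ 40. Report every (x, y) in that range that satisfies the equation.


The equation is x³ - 25y³ = -15. For fixed y, x³ = 25·y³ − 15, so a solution requires the RHS to be a perfect cube.
Strategy: iterate y from -40 to 40, compute RHS = 25·y³ − 15, and check whether it is a (positive or negative) perfect cube.
Check small values of y:
  y = 0: RHS = -15 is not a perfect cube.
  y = 1: RHS = 10 is not a perfect cube.
  y = -1: RHS = -40 is not a perfect cube.
  y = 2: RHS = 185 is not a perfect cube.
  y = -2: RHS = -215 is not a perfect cube.
  y = 3: RHS = 660 is not a perfect cube.
  y = -3: RHS = -690 is not a perfect cube.
Continuing the search up to |y| = 40 finds no solutions either.
No (x, y) in the scanned range satisfies the equation.

No integer solutions with |y| ≤ 40.


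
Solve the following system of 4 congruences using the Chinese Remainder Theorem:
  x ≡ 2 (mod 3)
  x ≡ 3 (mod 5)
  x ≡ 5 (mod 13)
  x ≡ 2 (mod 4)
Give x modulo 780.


Product of moduli M = 3 · 5 · 13 · 4 = 780.
Merge one congruence at a time:
  Start: x ≡ 2 (mod 3).
  Combine with x ≡ 3 (mod 5); new modulus lcm = 15.
    Write x = 2 + 3·t and substitute into x ≡ 3 (mod 5): 3·t ≡ 3 − 2 = 1 (mod 5).
    The inverse of 3 mod 5 is 2 (since 3·2 = 6 = 1·5 + 1), so t ≡ 2·1 = 2 ≡ 2 (mod 5).
    Then x = 2 + 3·2 = 8, valid modulo lcm(3, 5) = 15: x ≡ 8 (mod 15).
  Combine with x ≡ 5 (mod 13); new modulus lcm = 195.
    Write x = 8 + 15·t and substitute into x ≡ 5 (mod 13): 15·t ≡ 5 − 8 = -3 (mod 13).
    Reduce coefficients mod 13: 2·t ≡ 10 (mod 13).
    The inverse of 2 mod 13 is 7 (since 2·7 = 14 = 1·13 + 1), so t ≡ 7·10 = 70 ≡ 5 (mod 13).
    Then x = 8 + 15·5 = 83, valid modulo lcm(15, 13) = 195: x ≡ 83 (mod 195).
  Combine with x ≡ 2 (mod 4); new modulus lcm = 780.
    Write x = 83 + 195·t and substitute into x ≡ 2 (mod 4): 195·t ≡ 2 − 83 = -81 (mod 4).
    Reduce coefficients mod 4: 3·t ≡ 3 (mod 4).
    The inverse of 3 mod 4 is 3 (since 3·3 = 9 = 2·4 + 1), so t ≡ 3·3 = 9 ≡ 1 (mod 4).
    Then x = 83 + 195·1 = 278, valid modulo lcm(195, 4) = 780: x ≡ 278 (mod 780).
Verify against each original: 278 mod 3 = 2, 278 mod 5 = 3, 278 mod 13 = 5, 278 mod 4 = 2.

x ≡ 278 (mod 780).


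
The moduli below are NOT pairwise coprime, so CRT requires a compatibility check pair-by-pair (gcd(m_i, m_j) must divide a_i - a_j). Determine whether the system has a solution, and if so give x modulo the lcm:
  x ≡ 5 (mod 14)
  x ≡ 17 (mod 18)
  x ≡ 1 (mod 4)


Moduli 14, 18, 4 are not pairwise coprime, so CRT works modulo lcm(m_i) when all pairwise compatibility conditions hold.
Pairwise compatibility: gcd(m_i, m_j) must divide a_i - a_j for every pair.
Merge one congruence at a time:
  Start: x ≡ 5 (mod 14).
  Combine with x ≡ 17 (mod 18): gcd(14, 18) = 2; 17 - 5 = 12, which IS divisible by 2, so compatible.
    Write x = 5 + 14·t and substitute into x ≡ 17 (mod 18): 14·t ≡ 17 − 5 = 12 (mod 18).
    Divide the congruence (and modulus) by g = 2: 7·t ≡ 6 (mod 9).
    The inverse of 7 mod 9 is 4 (since 7·4 = 28 = 3·9 + 1), so t ≡ 4·6 = 24 ≡ 6 (mod 9).
    Then x = 5 + 14·6 = 89, valid modulo lcm(14, 18) = 126: x ≡ 89 (mod 126).
  Combine with x ≡ 1 (mod 4): gcd(126, 4) = 2; 1 - 89 = -88, which IS divisible by 2, so compatible.
    Write x = 89 + 126·t and substitute into x ≡ 1 (mod 4): 126·t ≡ 1 − 89 = -88 (mod 4).
    Divide the congruence (and modulus) by g = 2: 63·t ≡ -44 (mod 2).
    Reduce coefficients mod 2: 1·t ≡ 0 (mod 2).
    So t ≡ 0 (mod 2).
    Then x = 89 + 126·0 = 89, valid modulo lcm(126, 4) = 252: x ≡ 89 (mod 252).
Verify: 89 mod 14 = 5, 89 mod 18 = 17, 89 mod 4 = 1.

x ≡ 89 (mod 252).


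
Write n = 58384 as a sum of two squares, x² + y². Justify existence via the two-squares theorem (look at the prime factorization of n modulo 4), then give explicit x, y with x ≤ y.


Step 1: Factor n = 58384 = 2^4 · 41 · 89.
Step 2: Check the mod-4 condition on each prime factor: 2 = 2 (special); 41 ≡ 1 (mod 4), exponent 1; 89 ≡ 1 (mod 4), exponent 1.
All primes ≡ 3 (mod 4) appear to even exponent (or don't appear), so by the two-squares theorem n IS expressible as a sum of two squares.
Step 3: Build a representation. Group n = k² · m with k = 4 and m = 41 · 89 = 3649 (a product of primes ≡ 1 (mod 4)); a representation of m scales to one of n via (k·x)² + (k·y)² = k²(x² + y²). Each prime p ≡ 1 (mod 4) is itself a sum of two squares; find a² by testing p − a² for a perfect square:
  41: 41 − 1² = 40, 41 − 2² = 37, 41 − 3² = 32, 41 − 4² = 25 = 5² ⇒ 41 = 4² + 5².
  89: 89 − 1² = 88, 89 − 2² = 85, 89 − 3² = 80, 89 − 4² = 73, 89 − 5² = 64 = 8² ⇒ 89 = 5² + 8².
  Combine using the Brahmagupta–Fibonacci identity (a² + b²)(c² + d²) = (ac − bd)² + (ad + bc)² = (ac + bd)² + (ad − bc)²:
  41 · 89 = 3649: from (4² + 5²)(5² + 8²), take (4·5 − 5·8, 4·8 + 5·5) = (20 − 40, 32 + 25) = (-20, 57); dropping signs (only squares matter) gives (20, 57); check 20² + 57² = 400 + 3249 = 3649 ✓.
  Scale by k = 4: (4·20, 4·57) = (80, 228).
Step 4: Order so x ≤ y and verify: 80² + 228² = 6400 + 51984 = 58384 = n. ✓

n = 58384 = 80² + 228² (one valid representation with x ≤ y).


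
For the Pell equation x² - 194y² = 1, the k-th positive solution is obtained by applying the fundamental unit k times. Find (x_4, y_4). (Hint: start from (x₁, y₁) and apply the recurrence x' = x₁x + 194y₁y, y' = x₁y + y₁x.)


Step 1: Find the fundamental solution (x₁, y₁) of x² - 194y² = 1.
  Expand √194 as a continued fraction. a₀ = ⌊√194⌋ = 13; iterate m_{k+1} = d_k·a_k − m_k, d_{k+1} = (194 − m_{k+1}²)/d_k, a_{k+1} = ⌊(a₀ + m_{k+1})/d_{k+1}⌋ (starting m₀ = 0, d₀ = 1), with convergents p_k = a_k·p_{k-1} + p_{k-2}, q_k = a_k·q_{k-1} + q_{k-2} (p₋₁ = 1, q₋₁ = 0):
  k = 0: a₀ = 13; p₀/q₀ = 13/1; p₀² − 194·q₀² = 169 − 194 = -25.
  k = 1: m = 13, d = 25, a = ⌊(13 + 13)/25⌋ = 1; p/q = (1·13 + 1)/(1·1 + 0) = 14/1; p² − 194·q² = 196 − 194 = 2.
  k = 2: m = 12, d = 2, a = ⌊(13 + 12)/2⌋ = 12; p/q = (12·14 + 13)/(12·1 + 1) = 181/13; p² − 194·q² = 32761 − 32786 = -25.
  k = 3: m = 12, d = 25, a = ⌊(13 + 12)/25⌋ = 1; p/q = (1·181 + 14)/(1·13 + 1) = 195/14; p² − 194·q² = 38025 − 38024 = 1.
  The first convergent with p² − 194·q² = 1 gives the fundamental solution (x₁, y₁) = (195, 14).
Step 2: Apply the recurrence (x_{n+1}, y_{n+1}) = (x₁x_n + 194y₁y_n, x₁y_n + y₁x_n) repeatedly.
  From (x_1, y_1) = (195, 14): x_2 = 195·195 + 194·14·14 = 76049; y_2 = 195·14 + 14·195 = 5460.
  From (x_2, y_2) = (76049, 5460): x_3 = 195·76049 + 194·14·5460 = 29658915; y_3 = 195·5460 + 14·76049 = 2129386.
  From (x_3, y_3) = (29658915, 2129386): x_4 = 195·29658915 + 194·14·2129386 = 11566900801; y_4 = 195·2129386 + 14·29658915 = 830455080.
Step 3: Verify x_4² - 194·y_4² = 133793194140174441601 - 133793194140174441600 = 1 (should be 1). ✓

(x_1, y_1) = (195, 14); (x_4, y_4) = (11566900801, 830455080).
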